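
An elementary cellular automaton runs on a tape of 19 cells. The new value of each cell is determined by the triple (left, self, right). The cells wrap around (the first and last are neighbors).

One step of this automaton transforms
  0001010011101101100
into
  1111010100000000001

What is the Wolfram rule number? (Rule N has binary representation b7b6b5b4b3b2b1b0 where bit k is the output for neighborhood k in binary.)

7

position 9: 111 → 0  (bit 7 = 0)
position 10: 110 → 0  (bit 6 = 0)
position 4: 101 → 0  (bit 5 = 0)
position 6: 100 → 0  (bit 4 = 0)
position 8: 011 → 0  (bit 3 = 0)
position 3: 010 → 1  (bit 2 = 1)
position 2: 001 → 1  (bit 1 = 1)
position 0: 000 → 1  (bit 0 = 1)
bits b7..b0 = 00000111 = 7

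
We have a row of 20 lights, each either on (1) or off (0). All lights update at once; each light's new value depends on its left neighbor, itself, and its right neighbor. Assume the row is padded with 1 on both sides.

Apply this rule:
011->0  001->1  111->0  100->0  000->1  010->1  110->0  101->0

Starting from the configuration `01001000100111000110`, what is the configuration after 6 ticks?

01011011101000011000
01000000001011100011
01011111111000001100
01000000000011110001
01011111111100000110
01000000000001111000

01000000000001111000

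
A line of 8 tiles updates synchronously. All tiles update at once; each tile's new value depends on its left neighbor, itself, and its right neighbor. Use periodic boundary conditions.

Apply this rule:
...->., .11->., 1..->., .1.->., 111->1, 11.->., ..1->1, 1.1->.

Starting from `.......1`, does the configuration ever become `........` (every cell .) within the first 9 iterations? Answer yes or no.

no

......1.
.....1..
....1...
...1....
..1.....
.1......
1.......
.......1  (repeats iteration 0; period 8)
iteration 9: ......1.
iteration 9 is ......1., still not uniform .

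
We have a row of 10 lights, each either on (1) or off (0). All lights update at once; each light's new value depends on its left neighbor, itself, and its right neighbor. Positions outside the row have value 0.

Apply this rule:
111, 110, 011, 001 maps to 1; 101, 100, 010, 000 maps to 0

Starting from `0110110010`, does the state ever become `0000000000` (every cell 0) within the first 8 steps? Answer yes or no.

1110110100
1110110000
1110110000  (fixed point — unchanged through step 8)
step 8 is 1110110000, still not uniform 0

no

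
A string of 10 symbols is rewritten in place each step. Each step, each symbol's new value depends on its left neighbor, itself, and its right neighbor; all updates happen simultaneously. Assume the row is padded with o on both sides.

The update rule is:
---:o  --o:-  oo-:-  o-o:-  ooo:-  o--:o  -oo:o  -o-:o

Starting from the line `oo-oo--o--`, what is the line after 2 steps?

oo-o-o-o--

step 1: ---o-o-oo-
step 2: oo-o-o-o--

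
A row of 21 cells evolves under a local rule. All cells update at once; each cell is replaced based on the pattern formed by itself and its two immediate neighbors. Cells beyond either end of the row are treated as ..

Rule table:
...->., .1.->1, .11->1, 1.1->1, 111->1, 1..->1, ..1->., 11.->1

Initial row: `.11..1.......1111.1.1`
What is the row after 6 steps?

.111.11......11111111
.1111111.....11111111
.11111111....11111111
.111111111...11111111
.1111111111..11111111
.11111111111.11111111

.11111111111.11111111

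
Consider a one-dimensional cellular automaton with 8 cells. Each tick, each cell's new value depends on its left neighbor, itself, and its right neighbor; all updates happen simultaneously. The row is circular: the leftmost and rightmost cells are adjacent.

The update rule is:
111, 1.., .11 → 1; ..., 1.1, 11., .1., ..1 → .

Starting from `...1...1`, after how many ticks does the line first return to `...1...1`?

4

1...1...
.1...1..
..1...1.
...1...1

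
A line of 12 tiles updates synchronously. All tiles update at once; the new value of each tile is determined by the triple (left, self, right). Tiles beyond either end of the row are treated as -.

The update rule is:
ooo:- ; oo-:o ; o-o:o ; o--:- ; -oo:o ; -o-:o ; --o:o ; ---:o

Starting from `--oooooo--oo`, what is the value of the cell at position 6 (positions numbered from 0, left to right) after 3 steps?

-

ooo----o-ooo
o-o-oooooo-o
ooooo----ooo
position 6 holds -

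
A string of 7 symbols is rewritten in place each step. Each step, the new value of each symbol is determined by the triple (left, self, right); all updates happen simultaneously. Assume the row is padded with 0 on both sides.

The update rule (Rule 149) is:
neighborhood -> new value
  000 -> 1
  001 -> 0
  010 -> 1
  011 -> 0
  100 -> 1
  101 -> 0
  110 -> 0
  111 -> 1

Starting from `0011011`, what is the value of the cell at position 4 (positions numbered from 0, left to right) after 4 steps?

1000000
1111111
0111110
0011101
position 4 holds 1

1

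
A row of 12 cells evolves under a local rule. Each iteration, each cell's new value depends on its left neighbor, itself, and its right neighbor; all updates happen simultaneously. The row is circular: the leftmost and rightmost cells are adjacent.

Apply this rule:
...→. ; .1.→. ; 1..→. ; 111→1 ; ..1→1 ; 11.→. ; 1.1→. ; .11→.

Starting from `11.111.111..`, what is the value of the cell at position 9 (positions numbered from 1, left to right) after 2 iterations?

iteration 1: ....1...1..1
iteration 2: ...1...1..1.
position 9 holds .

.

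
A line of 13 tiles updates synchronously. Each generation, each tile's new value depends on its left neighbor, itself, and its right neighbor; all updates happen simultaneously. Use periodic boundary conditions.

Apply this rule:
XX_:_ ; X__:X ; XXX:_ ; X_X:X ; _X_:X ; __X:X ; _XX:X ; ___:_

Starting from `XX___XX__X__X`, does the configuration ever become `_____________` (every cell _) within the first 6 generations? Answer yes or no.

generation 1: __X_XX_XXXXXX
generation 2: XXXXX_XX_____
generation 3: X____XX_X___X
generation 4: _X__XX_XXX_XX
generation 5: XXXXX_XX__XX_
generation 6: X____XX_XXX_X
generation 6 is X____XX_XXX_X, still not uniform _

no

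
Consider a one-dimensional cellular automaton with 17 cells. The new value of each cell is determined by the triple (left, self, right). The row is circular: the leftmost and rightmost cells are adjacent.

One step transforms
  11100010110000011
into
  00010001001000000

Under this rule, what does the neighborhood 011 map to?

0

At position 8 the neighborhood is 011; the next row has 0 there.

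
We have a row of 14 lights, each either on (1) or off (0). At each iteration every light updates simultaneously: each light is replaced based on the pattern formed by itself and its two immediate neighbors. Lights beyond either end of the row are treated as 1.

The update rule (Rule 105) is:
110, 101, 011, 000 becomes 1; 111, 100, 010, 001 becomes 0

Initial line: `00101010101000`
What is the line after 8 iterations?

10001010111101

00010101010010
01001010100001
10000101001101
10110010001111
11110000101000
00010110010010
01001110000001
10001010111101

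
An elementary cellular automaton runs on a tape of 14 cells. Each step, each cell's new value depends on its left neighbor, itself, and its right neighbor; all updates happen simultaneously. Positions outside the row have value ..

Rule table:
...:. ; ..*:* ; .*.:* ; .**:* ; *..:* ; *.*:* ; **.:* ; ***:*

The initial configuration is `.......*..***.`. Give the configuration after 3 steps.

......********
.....*********
....**********

....**********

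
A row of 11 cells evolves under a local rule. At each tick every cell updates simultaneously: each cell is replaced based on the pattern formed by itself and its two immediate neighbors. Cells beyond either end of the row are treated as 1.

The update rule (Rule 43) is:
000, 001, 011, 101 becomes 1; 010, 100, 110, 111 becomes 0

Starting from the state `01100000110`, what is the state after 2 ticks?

00011000011

11001111101
00011000011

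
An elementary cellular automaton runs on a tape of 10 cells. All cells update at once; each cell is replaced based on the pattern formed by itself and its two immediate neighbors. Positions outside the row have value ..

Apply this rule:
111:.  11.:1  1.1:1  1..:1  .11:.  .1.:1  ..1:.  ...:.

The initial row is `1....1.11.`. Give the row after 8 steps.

.......111

step 1: 11...11.11
step 2: .11...11.1
step 3: ..11...111
step 4: ...11....1
step 5: ....11...1
step 6: .....11..1
step 7: ......11.1
step 8: .......111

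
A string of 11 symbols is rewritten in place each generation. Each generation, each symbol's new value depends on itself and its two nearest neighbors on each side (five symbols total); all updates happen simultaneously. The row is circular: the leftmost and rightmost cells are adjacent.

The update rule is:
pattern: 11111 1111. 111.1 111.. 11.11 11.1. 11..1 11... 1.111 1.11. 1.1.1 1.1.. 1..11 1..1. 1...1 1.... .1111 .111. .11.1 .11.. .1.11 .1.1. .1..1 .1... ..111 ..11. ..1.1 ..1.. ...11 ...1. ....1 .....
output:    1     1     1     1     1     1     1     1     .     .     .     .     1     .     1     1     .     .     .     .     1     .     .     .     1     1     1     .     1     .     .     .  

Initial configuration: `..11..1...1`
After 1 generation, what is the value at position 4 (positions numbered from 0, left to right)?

.11.1...1..
position 4 holds 1

1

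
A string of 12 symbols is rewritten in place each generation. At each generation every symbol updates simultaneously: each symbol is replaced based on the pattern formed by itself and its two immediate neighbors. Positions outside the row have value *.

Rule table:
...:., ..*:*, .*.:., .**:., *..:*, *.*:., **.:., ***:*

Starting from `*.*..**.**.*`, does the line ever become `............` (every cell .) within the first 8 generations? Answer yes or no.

yes

generation 1: ...**.......
generation 2: *.*..*.....*
generation 3: ...**.*...*.
generation 4: *.*....*.*..
generation 5: ...*..*...**
generation 6: *.*.**.*.*.*
generation 7: ............
all cells are . at generation 7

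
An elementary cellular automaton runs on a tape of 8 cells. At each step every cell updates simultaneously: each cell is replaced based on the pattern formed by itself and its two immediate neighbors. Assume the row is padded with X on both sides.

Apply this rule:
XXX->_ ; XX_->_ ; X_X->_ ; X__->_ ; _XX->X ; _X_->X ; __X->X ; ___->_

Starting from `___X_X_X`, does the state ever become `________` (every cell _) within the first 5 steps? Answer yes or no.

no

__XX_X_X
_XX__X_X
_X__XX_X
_X_XX__X
_X_X__XX
step 5 is _X_X__XX, still not uniform _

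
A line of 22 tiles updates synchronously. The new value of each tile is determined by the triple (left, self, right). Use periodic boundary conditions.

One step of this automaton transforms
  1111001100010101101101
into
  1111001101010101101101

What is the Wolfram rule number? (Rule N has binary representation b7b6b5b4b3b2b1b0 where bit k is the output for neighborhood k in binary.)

position 0: 111 → 1  (bit 7 = 1)
position 3: 110 → 1  (bit 6 = 1)
position 12: 101 → 0  (bit 5 = 0)
position 4: 100 → 0  (bit 4 = 0)
position 6: 011 → 1  (bit 3 = 1)
position 11: 010 → 1  (bit 2 = 1)
position 5: 001 → 0  (bit 1 = 0)
position 9: 000 → 1  (bit 0 = 1)
bits b7..b0 = 11001101 = 205

205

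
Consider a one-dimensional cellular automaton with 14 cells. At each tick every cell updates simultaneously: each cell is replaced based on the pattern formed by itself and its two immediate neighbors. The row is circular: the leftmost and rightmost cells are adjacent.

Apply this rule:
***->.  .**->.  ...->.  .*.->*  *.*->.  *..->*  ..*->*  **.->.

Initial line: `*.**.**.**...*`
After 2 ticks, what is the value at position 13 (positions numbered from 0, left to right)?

..........*.*.
.........**.**
position 13 holds *

*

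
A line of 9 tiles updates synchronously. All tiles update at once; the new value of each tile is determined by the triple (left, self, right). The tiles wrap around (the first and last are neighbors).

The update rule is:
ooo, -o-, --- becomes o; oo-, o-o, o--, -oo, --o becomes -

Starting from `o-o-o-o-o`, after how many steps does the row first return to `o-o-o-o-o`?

2

--o-o-o--
o-o-o-o-o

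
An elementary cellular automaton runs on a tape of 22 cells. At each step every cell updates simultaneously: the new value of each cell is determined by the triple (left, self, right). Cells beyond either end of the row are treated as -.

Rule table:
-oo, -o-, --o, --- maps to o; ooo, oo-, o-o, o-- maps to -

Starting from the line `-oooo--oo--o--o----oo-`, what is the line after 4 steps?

o-o--oooo--oo--o--o---

oo----oo--oo-oo-oooo--
o--oooo--oo--o--o----o
o-oo----oo--oo-oo-oooo
o-o--oooo--oo--o--o---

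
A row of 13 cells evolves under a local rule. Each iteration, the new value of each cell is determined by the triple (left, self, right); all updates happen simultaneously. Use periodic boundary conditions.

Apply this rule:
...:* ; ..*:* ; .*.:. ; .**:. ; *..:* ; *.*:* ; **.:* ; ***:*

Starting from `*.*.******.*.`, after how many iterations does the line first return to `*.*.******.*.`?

13

.*.*.******.*
*.*.*.******.
.*.*.*.******
*.*.*.*.*****
**.*.*.*.****
***.*.*.*.***
****.*.*.*.**
*****.*.*.*.*
******.*.*.*.
.******.*.*.*
*.******.*.*.
.*.******.*.*
*.*.******.*.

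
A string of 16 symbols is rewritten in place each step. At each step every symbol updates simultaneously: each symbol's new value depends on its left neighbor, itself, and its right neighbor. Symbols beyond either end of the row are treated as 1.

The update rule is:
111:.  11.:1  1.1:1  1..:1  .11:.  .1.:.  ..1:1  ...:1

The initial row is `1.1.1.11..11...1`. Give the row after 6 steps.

1.11.11.1...1111

11.1.1.111.1111.
.11.1.1..11...11
1.11.1.11.1111..
11.11.1.11...111
.11.11.1.1111...
1.11.11.1...1111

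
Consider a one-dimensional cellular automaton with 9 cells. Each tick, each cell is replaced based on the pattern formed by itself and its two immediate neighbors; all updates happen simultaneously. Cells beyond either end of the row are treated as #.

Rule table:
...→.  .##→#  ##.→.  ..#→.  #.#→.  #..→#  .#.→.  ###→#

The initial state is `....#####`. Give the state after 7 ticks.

#...#####

#...#####
.#..#####
..#.#####
#...#####  (repeats tick 1; period 3)
tick 7: #...#####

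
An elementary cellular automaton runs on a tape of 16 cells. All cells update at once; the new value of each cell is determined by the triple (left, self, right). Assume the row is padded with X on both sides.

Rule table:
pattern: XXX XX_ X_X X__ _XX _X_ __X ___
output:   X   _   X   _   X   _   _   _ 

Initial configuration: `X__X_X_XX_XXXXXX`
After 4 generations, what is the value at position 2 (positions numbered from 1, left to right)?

generation 1: ____X_XX_XXXXXXX
generation 2: _____XX_XXXXXXXX
generation 3: _____X_XXXXXXXXX
generation 4: ______XXXXXXXXXX
position 2 holds _

_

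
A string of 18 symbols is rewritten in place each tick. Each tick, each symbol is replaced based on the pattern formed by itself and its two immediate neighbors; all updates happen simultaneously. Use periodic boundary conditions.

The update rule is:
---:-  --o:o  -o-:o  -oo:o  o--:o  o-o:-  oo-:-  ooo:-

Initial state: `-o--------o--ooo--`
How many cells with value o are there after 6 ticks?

ooo------ooooo--o-
o--o----oo----ooo-
ooooo--oo-o--oo---
o----ooo--oooo-o-o
-o--oo--ooo----o-o
-oooo-ooo--o--oo-o
count of o: 11

11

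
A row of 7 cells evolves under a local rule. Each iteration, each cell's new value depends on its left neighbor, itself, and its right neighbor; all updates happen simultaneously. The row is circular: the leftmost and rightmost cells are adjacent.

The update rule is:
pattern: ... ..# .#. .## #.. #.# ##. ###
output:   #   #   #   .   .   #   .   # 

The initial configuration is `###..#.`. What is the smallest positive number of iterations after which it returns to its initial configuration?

28

.#..###
##.#.#.
..#####
.#.###.
###.#..
.#.##.#
###..##
##..#.#
#..###.
#.#.#.#
.#####.
#.###..
##.#..#
#.##.#.
##..###
#..#.##
..###.#
.#.#.##
#####..
.###..#
#.#..##
.##.#.#
#..####
..#.###
.###.#.
#.#.##.
####..#
###..#.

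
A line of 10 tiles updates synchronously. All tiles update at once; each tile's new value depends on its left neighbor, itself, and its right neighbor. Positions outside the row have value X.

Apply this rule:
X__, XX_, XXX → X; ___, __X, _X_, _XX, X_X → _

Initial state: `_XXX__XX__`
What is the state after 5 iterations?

XXXX__XXX_

__XXX__XX_
X__XXX__X_
XX__XXX___
XXX__XXX__
XXXX__XXX_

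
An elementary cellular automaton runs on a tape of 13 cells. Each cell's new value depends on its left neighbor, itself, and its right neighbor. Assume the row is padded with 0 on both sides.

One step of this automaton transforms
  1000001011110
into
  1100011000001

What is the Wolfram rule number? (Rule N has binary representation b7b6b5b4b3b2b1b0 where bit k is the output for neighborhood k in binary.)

position 9: 111 → 0  (bit 7 = 0)
position 11: 110 → 0  (bit 6 = 0)
position 7: 101 → 0  (bit 5 = 0)
position 1: 100 → 1  (bit 4 = 1)
position 8: 011 → 0  (bit 3 = 0)
position 0: 010 → 1  (bit 2 = 1)
position 5: 001 → 1  (bit 1 = 1)
position 2: 000 → 0  (bit 0 = 0)
bits b7..b0 = 00010110 = 22

22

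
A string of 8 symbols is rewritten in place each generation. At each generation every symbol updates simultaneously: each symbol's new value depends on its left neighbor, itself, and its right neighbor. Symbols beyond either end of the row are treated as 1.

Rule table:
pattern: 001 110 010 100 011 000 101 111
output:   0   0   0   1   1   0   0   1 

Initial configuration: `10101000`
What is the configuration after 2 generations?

00000100
10000010

10000010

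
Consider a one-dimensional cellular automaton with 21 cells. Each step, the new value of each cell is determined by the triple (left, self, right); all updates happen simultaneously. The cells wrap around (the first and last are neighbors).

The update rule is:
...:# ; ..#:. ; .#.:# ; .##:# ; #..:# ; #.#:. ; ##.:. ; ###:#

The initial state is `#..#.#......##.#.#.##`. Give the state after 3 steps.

step 1: .#.#.######.#..#.#.##
step 2: .#.#.#####..##.#.#.#.
step 3: .#.#.####.#.#..#.#.##

.#.#.####.#.#..#.#.##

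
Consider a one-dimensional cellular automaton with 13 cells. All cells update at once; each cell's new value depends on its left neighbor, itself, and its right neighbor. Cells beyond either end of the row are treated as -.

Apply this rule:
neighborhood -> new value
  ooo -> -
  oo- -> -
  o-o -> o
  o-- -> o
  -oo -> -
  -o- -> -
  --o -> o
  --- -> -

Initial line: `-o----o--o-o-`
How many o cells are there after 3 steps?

o-o--o-oo-o-o
-o-oo-o--o-o-
o-o--o-oo-o-o
count of o: 7

7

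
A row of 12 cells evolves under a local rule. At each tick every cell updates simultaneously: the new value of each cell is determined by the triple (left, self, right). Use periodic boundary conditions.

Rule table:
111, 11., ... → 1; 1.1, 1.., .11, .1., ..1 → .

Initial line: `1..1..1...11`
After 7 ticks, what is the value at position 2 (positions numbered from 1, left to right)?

1

tick 1: 1.......1..1
tick 2: 1.11111.....
tick 3: ...1111.111.
tick 4: 11..111..11.
tick 5: .1...11...1.
tick 6: ...1..1.1...
tick 7: 11........11
position 2 holds 1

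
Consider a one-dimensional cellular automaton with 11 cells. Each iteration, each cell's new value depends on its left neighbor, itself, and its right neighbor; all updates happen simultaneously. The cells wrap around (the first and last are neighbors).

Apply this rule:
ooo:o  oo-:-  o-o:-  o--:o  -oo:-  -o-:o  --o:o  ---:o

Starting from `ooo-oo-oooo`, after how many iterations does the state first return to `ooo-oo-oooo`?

4

oo------ooo
o-oooooo-oo
---oooo---o
ooo-oo-oooo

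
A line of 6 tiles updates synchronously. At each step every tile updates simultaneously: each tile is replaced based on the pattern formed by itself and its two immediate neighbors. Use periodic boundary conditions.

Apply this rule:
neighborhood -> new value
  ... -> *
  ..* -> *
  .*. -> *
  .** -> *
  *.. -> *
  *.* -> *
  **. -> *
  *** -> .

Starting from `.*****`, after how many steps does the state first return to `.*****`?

2

**...*
.*****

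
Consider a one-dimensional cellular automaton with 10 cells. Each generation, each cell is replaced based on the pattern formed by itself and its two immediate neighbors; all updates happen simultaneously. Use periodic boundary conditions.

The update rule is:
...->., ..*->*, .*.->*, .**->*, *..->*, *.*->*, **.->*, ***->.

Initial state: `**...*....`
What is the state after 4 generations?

..***.****

generation 1: ***.***..*
generation 2: ..***.****
generation 3: ***.***..*  (repeats generation 1; period 2)
generation 4: ..***.****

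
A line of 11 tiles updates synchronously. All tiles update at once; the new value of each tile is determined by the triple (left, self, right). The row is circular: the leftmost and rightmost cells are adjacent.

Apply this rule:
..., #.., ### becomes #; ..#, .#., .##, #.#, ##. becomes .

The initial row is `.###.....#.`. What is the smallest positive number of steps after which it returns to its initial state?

3

..#.####..#
#....##.#..
.###.....#.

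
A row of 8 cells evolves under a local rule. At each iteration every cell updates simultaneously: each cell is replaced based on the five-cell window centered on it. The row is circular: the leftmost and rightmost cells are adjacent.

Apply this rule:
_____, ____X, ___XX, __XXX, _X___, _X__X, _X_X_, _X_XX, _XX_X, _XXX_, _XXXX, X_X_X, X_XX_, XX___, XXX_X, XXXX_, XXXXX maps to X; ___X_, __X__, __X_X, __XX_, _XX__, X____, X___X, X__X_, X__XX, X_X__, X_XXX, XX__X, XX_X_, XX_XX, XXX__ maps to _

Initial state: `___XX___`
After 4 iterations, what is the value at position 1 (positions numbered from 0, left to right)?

XXX__X_X
XX____X_
X_X_X__X
X_XX_X__
position 1 holds _

_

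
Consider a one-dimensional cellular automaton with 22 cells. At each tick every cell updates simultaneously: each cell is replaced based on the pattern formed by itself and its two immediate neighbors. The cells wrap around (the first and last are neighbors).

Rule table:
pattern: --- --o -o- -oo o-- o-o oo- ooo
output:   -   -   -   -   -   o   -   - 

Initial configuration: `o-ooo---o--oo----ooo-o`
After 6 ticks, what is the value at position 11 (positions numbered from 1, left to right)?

-

-o------------------o-
----------------------
----------------------  (fixed point — unchanged through tick 6)
position 11 holds -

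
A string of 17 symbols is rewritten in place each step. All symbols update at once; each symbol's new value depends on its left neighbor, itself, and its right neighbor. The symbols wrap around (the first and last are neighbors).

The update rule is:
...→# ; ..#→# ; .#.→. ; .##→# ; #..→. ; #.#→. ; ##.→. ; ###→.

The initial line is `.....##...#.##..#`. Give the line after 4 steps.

..##.....#..#..##

.#####..##..#..#.
##.....##..#..#..
#..#####..#..#..#
..##.....#..#..##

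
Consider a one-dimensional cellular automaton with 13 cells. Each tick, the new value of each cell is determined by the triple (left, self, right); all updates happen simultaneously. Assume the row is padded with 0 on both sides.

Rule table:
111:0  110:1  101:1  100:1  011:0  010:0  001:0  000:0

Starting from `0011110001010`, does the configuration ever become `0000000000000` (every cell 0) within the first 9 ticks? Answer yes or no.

yes

0000011000101
0000001100010
0000000110001
0000000011000
0000000001100
0000000000110
0000000000011
0000000000001
0000000000000
all cells are 0 at tick 9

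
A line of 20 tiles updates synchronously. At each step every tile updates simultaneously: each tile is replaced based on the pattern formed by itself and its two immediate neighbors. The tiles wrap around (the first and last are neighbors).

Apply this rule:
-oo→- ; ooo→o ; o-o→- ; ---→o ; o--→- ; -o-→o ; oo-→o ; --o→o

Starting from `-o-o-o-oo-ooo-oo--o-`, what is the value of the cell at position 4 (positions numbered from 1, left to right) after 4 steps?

oo-o-o--o--oo--o-oo-
-o-o-o-oo-o-o-oo--o-
oo-o-o--o-o-o--o-oo-
-o-o-o-oo-o-o-oo--o-
position 4 holds o

o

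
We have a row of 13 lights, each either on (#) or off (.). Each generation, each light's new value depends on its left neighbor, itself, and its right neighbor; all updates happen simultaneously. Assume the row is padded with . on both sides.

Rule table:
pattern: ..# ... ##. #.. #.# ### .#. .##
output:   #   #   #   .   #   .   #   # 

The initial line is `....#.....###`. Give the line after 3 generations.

#.###.#.###.#

generation 1: #####.#####.#
generation 2: #...###...###
generation 3: #.###.#.###.#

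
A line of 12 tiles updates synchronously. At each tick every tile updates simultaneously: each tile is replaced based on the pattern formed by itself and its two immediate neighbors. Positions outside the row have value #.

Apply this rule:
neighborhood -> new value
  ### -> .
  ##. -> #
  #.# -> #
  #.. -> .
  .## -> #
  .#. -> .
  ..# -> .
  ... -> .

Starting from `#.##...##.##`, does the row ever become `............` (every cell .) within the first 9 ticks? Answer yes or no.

####...####.
...#...#..##
..........#.
...........#
...........#  (fixed point — unchanged through tick 9)
tick 9 is ...........#, still not uniform .

no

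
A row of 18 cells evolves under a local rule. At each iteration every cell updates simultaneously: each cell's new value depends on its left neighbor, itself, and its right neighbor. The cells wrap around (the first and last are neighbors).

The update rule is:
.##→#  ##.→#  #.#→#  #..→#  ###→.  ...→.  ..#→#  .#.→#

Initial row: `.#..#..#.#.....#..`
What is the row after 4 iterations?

###.....##......##

###########...###.
#.........##.##.##
##.......########.
###.....##......##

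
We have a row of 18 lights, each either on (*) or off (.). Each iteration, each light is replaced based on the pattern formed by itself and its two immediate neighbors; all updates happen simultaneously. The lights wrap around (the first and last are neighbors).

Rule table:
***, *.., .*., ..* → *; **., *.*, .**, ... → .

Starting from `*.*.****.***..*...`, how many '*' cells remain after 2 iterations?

*.*..**...*.****.*
..***..*.**..**...
count of *: 8

8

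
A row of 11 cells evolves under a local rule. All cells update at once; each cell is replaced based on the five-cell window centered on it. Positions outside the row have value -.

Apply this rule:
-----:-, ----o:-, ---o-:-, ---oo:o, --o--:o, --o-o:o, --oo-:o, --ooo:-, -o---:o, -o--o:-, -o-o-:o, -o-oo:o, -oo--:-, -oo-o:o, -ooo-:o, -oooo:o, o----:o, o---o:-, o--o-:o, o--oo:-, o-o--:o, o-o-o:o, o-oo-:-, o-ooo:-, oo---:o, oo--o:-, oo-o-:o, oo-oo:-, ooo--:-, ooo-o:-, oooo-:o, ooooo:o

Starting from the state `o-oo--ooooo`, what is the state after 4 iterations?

o-o-o-oooo-

oo-----ooo-
o-oo--o-o-o
oo---oooooo
o-o-o-oooo-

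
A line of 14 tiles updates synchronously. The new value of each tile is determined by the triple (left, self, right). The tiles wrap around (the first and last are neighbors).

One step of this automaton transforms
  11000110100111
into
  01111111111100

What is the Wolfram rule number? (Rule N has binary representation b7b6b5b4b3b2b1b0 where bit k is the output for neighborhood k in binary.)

127

position 0: 111 → 0  (bit 7 = 0)
position 1: 110 → 1  (bit 6 = 1)
position 7: 101 → 1  (bit 5 = 1)
position 2: 100 → 1  (bit 4 = 1)
position 5: 011 → 1  (bit 3 = 1)
position 8: 010 → 1  (bit 2 = 1)
position 4: 001 → 1  (bit 1 = 1)
position 3: 000 → 1  (bit 0 = 1)
bits b7..b0 = 01111111 = 127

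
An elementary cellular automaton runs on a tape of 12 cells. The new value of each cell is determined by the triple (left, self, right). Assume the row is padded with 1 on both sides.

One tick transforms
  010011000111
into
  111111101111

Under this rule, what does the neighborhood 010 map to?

At position 1 the neighborhood is 010; the next row has 1 there.

1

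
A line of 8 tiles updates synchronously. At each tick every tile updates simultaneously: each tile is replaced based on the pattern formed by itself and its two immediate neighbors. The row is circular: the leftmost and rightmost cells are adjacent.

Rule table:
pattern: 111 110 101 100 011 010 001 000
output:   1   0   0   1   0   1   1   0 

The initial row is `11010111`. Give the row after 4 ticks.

11010111

10010011
01111101
00111001
11010111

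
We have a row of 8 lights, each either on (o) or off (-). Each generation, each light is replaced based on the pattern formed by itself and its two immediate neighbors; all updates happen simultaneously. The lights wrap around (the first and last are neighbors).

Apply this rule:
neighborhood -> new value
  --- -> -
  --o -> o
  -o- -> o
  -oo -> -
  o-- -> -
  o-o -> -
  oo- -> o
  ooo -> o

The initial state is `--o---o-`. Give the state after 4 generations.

o-o-o-o-

-oo--oo-
o-o-o-o-
o-o-o-o-  (fixed point — unchanged through generation 4)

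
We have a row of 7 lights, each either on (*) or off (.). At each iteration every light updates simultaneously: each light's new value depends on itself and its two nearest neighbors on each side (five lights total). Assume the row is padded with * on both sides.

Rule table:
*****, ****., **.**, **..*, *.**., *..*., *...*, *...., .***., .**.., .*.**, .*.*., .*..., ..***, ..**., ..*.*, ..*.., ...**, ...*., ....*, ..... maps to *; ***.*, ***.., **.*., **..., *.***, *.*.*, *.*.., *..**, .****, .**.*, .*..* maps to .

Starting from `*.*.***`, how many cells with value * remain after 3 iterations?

4

...*..*
.***..*
*.*.*.*
count of *: 4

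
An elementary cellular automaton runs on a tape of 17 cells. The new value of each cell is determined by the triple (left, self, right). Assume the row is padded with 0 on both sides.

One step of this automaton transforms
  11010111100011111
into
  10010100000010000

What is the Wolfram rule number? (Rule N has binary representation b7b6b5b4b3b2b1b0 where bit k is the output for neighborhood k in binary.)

position 6: 111 → 0  (bit 7 = 0)
position 1: 110 → 0  (bit 6 = 0)
position 2: 101 → 0  (bit 5 = 0)
position 9: 100 → 0  (bit 4 = 0)
position 0: 011 → 1  (bit 3 = 1)
position 3: 010 → 1  (bit 2 = 1)
position 11: 001 → 0  (bit 1 = 0)
position 10: 000 → 0  (bit 0 = 0)
bits b7..b0 = 00001100 = 12

12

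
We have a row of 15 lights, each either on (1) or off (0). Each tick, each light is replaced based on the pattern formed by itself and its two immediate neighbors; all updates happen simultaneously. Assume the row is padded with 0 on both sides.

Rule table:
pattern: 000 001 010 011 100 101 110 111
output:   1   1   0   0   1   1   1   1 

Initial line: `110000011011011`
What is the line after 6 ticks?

101010111111011

011111101101101
101111110110110
010111111011011
101011111101101
010101111110110
101010111111011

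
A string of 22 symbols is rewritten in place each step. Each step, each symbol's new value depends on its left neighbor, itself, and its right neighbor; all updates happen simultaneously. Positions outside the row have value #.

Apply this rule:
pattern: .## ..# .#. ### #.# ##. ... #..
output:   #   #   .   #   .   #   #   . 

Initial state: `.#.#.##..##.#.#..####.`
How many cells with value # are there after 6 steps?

18

step 1: .....##.###.....#####.
step 2: .######.###.#########.
step 3: .######.###.#########.  (fixed point — unchanged through step 6)
count of #: 18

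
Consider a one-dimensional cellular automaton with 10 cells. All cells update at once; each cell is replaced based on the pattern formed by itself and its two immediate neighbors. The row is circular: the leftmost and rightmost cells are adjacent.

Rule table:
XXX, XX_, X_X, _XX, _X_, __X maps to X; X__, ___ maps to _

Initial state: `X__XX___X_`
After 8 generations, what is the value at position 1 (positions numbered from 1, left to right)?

X_XXX__XXX
XXXXX_XXXX
XXXXXXXXXX
XXXXXXXXXX  (fixed point — unchanged through generation 8)
position 1 holds X

X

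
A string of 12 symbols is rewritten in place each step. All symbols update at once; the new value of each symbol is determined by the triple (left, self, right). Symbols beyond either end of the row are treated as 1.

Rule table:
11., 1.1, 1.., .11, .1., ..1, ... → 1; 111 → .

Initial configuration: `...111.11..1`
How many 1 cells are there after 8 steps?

3

step 1: 1111.1111111
step 2: ...111......
step 3: 1111.1111111  (repeats step 1; period 2)
step 8: ...111......
count of 1: 3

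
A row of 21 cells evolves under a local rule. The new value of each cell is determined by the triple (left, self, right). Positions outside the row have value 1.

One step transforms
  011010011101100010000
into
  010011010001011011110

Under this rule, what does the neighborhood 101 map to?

0

At position 0 the neighborhood is 101; the next row has 0 there.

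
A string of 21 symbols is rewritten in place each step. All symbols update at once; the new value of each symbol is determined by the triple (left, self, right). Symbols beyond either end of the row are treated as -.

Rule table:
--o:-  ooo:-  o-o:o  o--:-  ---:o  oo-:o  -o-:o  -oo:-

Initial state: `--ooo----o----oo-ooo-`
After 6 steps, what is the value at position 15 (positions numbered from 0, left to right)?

-

step 1: o---o-oo-o-oo--oo--o-
step 2: o-o-oo-oooo-o---o--o-
step 3: oooo-oo---ooo-o-o--o-
step 4: ---oo-o-o---ooooo--o-
step 5: oo--ooooo-o-----o--o-
step 6: -o------ooo-ooo-o--o-
position 15 holds -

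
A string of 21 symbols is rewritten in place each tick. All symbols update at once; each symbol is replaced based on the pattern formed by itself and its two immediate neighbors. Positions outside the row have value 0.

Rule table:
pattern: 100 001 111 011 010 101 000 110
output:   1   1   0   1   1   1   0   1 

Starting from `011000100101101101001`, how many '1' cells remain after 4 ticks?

9

111101111111111111111
100111000000000000001
111101100000000000011
100111110000000000111
count of 1: 9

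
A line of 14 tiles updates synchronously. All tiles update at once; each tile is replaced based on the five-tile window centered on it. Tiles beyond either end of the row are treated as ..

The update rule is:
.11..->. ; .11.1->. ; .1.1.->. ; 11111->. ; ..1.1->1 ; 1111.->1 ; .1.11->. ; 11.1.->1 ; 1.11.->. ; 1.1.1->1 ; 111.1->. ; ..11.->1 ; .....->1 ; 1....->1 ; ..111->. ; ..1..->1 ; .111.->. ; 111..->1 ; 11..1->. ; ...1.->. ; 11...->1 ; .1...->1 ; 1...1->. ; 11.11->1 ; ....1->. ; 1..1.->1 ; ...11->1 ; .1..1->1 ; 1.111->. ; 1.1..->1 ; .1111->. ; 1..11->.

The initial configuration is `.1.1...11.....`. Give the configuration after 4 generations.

11......1.1..1

generation 1: .1.11.11.11111
generation 2: .1...1..1...11
generation 3: .11..11111.11.
generation 4: 11......1.1..1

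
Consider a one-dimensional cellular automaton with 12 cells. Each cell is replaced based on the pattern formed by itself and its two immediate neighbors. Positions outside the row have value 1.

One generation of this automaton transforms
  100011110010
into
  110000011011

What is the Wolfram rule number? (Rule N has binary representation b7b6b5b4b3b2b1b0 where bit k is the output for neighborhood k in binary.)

position 5: 111 → 0  (bit 7 = 0)
position 0: 110 → 1  (bit 6 = 1)
position 11: 101 → 1  (bit 5 = 1)
position 1: 100 → 1  (bit 4 = 1)
position 4: 011 → 0  (bit 3 = 0)
position 10: 010 → 1  (bit 2 = 1)
position 3: 001 → 0  (bit 1 = 0)
position 2: 000 → 0  (bit 0 = 0)
bits b7..b0 = 01110100 = 116

116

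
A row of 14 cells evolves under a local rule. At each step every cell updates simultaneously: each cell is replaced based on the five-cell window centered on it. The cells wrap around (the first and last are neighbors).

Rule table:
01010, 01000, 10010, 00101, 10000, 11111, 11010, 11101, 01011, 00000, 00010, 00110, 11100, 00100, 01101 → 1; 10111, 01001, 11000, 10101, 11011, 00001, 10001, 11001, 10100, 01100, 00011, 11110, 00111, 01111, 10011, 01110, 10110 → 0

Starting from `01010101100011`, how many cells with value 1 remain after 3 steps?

7

step 1: 10101010000011
step 2: 11010101110000
step 3: 11101010010100
count of 1: 7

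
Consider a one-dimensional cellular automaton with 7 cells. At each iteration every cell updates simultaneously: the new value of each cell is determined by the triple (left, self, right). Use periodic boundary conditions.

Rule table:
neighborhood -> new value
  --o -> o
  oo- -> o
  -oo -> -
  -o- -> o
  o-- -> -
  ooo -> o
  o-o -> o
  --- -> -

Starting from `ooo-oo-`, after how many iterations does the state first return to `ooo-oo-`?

-ooo-oo
o-ooo-o
oo-ooo-
-oo-ooo
o-oo-oo
oo-oo-o
ooo-oo-

7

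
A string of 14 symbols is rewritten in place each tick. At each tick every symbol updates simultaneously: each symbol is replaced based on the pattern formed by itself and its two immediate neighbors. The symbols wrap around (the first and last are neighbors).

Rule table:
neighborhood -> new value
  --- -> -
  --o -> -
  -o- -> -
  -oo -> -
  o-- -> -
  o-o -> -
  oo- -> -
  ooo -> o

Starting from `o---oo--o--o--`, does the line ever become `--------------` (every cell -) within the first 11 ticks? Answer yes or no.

yes

--------------
all cells are - at tick 1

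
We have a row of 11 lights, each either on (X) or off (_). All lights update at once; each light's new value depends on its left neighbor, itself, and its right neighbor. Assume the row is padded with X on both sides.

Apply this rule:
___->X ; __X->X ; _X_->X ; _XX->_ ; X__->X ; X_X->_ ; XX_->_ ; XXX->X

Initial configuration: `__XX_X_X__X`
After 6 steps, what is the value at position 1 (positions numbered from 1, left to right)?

X

XX___X_XXX_
X_XXXX__X__
___XX_XXXXX
XXX____XXXX
XX_XXXX_XXX
X___XX___XX
position 1 holds X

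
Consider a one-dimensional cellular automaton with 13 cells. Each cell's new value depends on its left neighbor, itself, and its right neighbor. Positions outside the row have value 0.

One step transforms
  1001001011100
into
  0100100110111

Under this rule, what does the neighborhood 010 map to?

0

At position 0 the neighborhood is 010; the next row has 0 there.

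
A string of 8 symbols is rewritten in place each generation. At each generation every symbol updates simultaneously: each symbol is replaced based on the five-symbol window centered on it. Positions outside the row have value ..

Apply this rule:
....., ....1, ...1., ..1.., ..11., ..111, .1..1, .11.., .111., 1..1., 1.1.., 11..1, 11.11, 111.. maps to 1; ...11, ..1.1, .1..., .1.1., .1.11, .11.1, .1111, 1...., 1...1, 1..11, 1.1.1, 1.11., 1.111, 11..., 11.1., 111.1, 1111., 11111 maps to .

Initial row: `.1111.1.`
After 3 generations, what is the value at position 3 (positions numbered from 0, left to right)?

.

.1....1.
11..111.
111.111.
position 3 holds .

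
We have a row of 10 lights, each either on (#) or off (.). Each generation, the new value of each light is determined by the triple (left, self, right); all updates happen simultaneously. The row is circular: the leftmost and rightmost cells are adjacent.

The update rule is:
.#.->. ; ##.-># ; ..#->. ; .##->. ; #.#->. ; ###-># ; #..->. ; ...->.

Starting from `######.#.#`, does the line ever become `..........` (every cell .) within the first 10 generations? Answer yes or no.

yes

######....
.#####....
..####....
...###....
....##....
.....#....
..........
all cells are . at generation 7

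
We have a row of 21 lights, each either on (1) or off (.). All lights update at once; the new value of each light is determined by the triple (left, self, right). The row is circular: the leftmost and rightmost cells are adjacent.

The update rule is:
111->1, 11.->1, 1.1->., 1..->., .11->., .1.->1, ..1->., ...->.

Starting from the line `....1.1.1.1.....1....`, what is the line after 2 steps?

....1.1.1.1.....1....

....1.1.1.1.....1....  (fixed point — unchanged through step 2)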